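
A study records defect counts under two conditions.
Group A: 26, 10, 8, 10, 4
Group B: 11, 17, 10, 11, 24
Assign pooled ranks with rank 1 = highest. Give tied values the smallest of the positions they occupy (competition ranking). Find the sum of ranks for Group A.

32

Sorted (descending): 26, 24, 17, 11, 11, 10, 10, 10, 8, 4
The 2 values of 11 occupy positions 4–5 → each gets rank 4.
The 3 values of 10 occupy positions 6–8 → each gets rank 6.
Group A values → pooled ranks: 26→1, 10→6, 8→9, 10→6, 4→10
Rank sum = 1 + 6 + 9 + 6 + 10 = 32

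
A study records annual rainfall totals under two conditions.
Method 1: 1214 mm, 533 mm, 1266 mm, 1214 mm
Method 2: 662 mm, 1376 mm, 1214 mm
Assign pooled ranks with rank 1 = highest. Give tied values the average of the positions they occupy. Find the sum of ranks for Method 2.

Sorted (descending): 1376, 1266, 1214, 1214, 1214, 662, 533
The 3 values of 1214 occupy positions 3–5 → average rank 4.
Method 2 values → pooled ranks: 662→6, 1376→1, 1214→4
Rank sum = 6 + 1 + 4 = 11

11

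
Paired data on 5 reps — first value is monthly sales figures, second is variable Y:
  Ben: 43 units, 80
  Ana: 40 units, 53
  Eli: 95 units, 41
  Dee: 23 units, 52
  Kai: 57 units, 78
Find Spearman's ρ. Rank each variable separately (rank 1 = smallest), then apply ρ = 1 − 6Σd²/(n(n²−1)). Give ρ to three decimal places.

-0.100

Ranks of variable 1: 3, 2, 5, 1, 4
Ranks of variable 2: 5, 3, 1, 2, 4
d = r₁ − r₂: -2, -1, 4, -1, 0
d²: 4, 1, 16, 1, 0; Σd² = 22
ρ = 1 − 6·22/(5·24) = 1 − 132/120 = -0.100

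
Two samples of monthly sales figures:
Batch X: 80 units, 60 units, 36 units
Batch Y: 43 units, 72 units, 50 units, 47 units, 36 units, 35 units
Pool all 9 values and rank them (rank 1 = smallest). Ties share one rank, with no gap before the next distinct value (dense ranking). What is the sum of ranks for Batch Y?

22

Sorted (ascending): 35, 36, 36, 43, 47, 50, 60, 72, 80
The 2 values of 36 share dense rank 2.
Remaining distinct values take the next consecutive integers.
Batch Y values → pooled ranks: 43→3, 72→7, 50→5, 47→4, 36→2, 35→1
Rank sum = 3 + 7 + 5 + 4 + 2 + 1 = 22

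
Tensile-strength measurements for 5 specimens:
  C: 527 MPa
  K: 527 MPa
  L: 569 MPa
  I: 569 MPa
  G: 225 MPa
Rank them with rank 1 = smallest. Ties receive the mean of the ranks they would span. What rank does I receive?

Sorted (ascending): 225, 527, 527, 569, 569
The 2 values of 527 occupy positions 2–3 → average rank (2+3)/2 = 2.5.
The 2 values of 569 occupy positions 4–5 → average rank (4+5)/2 = 4.5.
I has value 569 MPa → rank 4.5.

4.5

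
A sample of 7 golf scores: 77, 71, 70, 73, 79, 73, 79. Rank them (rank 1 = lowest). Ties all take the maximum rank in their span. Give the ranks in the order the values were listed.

5, 2, 1, 4, 7, 4, 7

Sorted (ascending): 70, 71, 73, 73, 77, 79, 79
The 2 values of 73 occupy positions 3–4 → each gets rank 4.
The 2 values of 79 occupy positions 6–7 → each gets rank 7.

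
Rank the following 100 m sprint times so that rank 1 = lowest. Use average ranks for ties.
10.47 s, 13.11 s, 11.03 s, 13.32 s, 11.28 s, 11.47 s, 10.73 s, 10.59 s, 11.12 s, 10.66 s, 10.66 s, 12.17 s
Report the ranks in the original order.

Sorted (ascending): 10.47, 10.59, 10.66, 10.66, 10.73, 11.03, 11.12, 11.28, 11.47, 12.17, 13.11, 13.32
The 2 values of 10.66 occupy positions 3–4 → average rank (3+4)/2 = 3.5.

1, 11, 6, 12, 8, 9, 5, 2, 7, 3.5, 3.5, 10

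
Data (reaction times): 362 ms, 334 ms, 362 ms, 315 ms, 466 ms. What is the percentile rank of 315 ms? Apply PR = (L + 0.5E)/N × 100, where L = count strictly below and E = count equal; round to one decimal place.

N = 5.
Strictly below 315: 0. Equal to 315: 1.
PR = (0 + 0.5·1)/5 × 100 = 10.0

10.0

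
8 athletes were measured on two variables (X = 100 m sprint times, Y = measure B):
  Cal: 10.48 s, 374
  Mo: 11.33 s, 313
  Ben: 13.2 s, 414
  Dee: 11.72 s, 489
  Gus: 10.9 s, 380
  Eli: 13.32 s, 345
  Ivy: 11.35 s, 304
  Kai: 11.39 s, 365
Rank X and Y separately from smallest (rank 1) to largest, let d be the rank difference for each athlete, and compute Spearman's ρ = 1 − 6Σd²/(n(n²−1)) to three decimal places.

0.143

Ranks of variable 1: 1, 3, 7, 6, 2, 8, 4, 5
Ranks of variable 2: 5, 2, 7, 8, 6, 3, 1, 4
d = r₁ − r₂: -4, 1, 0, -2, -4, 5, 3, 1
d²: 16, 1, 0, 4, 16, 25, 9, 1; Σd² = 72
ρ = 1 − 6·72/(8·63) = 1 − 432/504 = 0.143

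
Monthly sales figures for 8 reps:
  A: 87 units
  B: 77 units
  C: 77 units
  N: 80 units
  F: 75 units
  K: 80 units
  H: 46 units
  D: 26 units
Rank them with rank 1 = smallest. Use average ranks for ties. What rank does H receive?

2

Sorted (ascending): 26, 46, 75, 77, 77, 80, 80, 87
The 2 values of 77 occupy positions 4–5 → average rank (4+5)/2 = 4.5.
The 2 values of 80 occupy positions 6–7 → average rank (6+7)/2 = 6.5.
H has value 46 units → rank 2.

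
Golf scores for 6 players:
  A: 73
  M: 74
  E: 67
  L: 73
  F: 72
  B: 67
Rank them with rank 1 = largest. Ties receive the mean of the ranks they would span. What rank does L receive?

2.5

Sorted (descending): 74, 73, 73, 72, 67, 67
The 2 values of 73 occupy positions 2–3 → average rank (2+3)/2 = 2.5.
The 2 values of 67 occupy positions 5–6 → average rank (5+6)/2 = 5.5.
L has value 73 → rank 2.5.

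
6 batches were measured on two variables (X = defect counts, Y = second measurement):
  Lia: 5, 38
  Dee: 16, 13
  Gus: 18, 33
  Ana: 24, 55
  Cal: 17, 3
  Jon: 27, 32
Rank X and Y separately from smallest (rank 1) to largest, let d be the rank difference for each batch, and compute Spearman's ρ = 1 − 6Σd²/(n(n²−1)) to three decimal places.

Ranks of variable 1: 1, 2, 4, 5, 3, 6
Ranks of variable 2: 5, 2, 4, 6, 1, 3
d = r₁ − r₂: -4, 0, 0, -1, 2, 3
d²: 16, 0, 0, 1, 4, 9; Σd² = 30
ρ = 1 − 6·30/(6·35) = 1 − 180/210 = 0.143

0.143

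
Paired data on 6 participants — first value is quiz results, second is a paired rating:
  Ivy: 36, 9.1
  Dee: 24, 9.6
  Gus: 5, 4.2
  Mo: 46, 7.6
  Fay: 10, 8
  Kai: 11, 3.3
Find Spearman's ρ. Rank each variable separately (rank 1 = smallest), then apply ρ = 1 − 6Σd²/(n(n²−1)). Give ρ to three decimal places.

0.371

Ranks of variable 1: 5, 4, 1, 6, 2, 3
Ranks of variable 2: 5, 6, 2, 3, 4, 1
d = r₁ − r₂: 0, -2, -1, 3, -2, 2
d²: 0, 4, 1, 9, 4, 4; Σd² = 22
ρ = 1 − 6·22/(6·35) = 1 − 132/210 = 0.371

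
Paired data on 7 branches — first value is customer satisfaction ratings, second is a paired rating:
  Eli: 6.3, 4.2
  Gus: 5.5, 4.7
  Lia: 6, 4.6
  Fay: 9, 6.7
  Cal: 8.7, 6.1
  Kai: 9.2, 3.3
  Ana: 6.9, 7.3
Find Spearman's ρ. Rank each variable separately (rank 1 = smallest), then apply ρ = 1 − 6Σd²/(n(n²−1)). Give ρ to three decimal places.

Ranks of variable 1: 3, 1, 2, 6, 5, 7, 4
Ranks of variable 2: 2, 4, 3, 6, 5, 1, 7
d = r₁ − r₂: 1, -3, -1, 0, 0, 6, -3
d²: 1, 9, 1, 0, 0, 36, 9; Σd² = 56
ρ = 1 − 6·56/(7·48) = 1 − 336/336 = 0.000

0.000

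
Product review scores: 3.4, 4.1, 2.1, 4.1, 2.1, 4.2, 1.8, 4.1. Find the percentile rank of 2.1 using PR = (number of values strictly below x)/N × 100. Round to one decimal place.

12.5

N = 8.
Strictly below 2.1: 1. Equal to 2.1: 2.
PR = 1/8 × 100 = 12.5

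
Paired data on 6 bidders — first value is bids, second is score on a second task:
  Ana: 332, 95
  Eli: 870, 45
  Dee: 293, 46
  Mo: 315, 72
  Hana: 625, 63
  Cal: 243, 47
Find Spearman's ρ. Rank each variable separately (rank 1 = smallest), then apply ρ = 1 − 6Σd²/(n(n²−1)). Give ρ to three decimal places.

-0.086

Ranks of variable 1: 4, 6, 2, 3, 5, 1
Ranks of variable 2: 6, 1, 2, 5, 4, 3
d = r₁ − r₂: -2, 5, 0, -2, 1, -2
d²: 4, 25, 0, 4, 1, 4; Σd² = 38
ρ = 1 − 6·38/(6·35) = 1 − 228/210 = -0.086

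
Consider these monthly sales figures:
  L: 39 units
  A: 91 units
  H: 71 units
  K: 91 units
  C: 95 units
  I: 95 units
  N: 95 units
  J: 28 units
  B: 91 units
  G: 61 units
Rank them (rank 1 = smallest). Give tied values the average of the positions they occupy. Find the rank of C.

9

Sorted (ascending): 28, 39, 61, 71, 91, 91, 91, 95, 95, 95
The 3 values of 91 occupy positions 5–7 → average rank 6.
The 3 values of 95 occupy positions 8–10 → average rank 9.
C has value 95 units → rank 9.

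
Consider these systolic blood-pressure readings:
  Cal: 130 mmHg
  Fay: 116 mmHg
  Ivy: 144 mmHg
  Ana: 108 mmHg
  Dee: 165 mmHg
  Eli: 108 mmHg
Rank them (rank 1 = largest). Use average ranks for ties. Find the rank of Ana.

Sorted (descending): 165, 144, 130, 116, 108, 108
The 2 values of 108 occupy positions 5–6 → average rank (5+6)/2 = 5.5.
Ana has value 108 mmHg → rank 5.5.

5.5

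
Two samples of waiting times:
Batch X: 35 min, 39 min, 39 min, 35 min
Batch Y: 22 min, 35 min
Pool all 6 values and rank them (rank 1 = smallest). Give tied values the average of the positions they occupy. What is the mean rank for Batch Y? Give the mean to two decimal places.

Sorted (ascending): 22, 35, 35, 35, 39, 39
The 3 values of 35 occupy positions 2–4 → average rank 3.
The 2 values of 39 occupy positions 5–6 → average rank (5+6)/2 = 5.5.
Batch Y values → pooled ranks: 22→1, 35→3
Mean rank = (1 + 3) / 2 = 2.00

2.00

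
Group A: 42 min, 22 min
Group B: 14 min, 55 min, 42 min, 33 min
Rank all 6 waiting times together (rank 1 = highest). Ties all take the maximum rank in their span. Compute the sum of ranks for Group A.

Sorted (descending): 55, 42, 42, 33, 22, 14
The 2 values of 42 occupy positions 2–3 → each gets rank 3.
Group A values → pooled ranks: 42→3, 22→5
Rank sum = 3 + 5 = 8

8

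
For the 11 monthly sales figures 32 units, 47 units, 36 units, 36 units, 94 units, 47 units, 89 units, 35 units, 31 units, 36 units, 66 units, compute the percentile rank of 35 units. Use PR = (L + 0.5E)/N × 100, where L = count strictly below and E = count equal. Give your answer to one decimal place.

N = 11.
Strictly below 35: 2. Equal to 35: 1.
PR = (2 + 0.5·1)/11 × 100 = 22.7

22.7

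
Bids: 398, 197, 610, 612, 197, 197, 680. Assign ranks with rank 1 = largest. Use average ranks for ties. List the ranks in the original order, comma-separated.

Sorted (descending): 680, 612, 610, 398, 197, 197, 197
The 3 values of 197 occupy positions 5–7 → average rank 6.

4, 6, 3, 2, 6, 6, 1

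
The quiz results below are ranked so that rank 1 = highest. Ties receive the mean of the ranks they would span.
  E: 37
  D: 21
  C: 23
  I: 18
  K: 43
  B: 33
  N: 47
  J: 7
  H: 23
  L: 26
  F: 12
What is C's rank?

6.5

Sorted (descending): 47, 43, 37, 33, 26, 23, 23, 21, 18, 12, 7
The 2 values of 23 occupy positions 6–7 → average rank (6+7)/2 = 6.5.
C has value 23 → rank 6.5.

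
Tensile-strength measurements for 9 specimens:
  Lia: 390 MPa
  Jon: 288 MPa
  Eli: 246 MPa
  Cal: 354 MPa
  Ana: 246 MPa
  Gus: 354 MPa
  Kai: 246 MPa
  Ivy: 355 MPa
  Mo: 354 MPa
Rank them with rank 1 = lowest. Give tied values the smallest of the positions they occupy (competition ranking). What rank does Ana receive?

1

Sorted (ascending): 246, 246, 246, 288, 354, 354, 354, 355, 390
The 3 values of 246 occupy positions 1–3 → each gets rank 1.
The 3 values of 354 occupy positions 5–7 → each gets rank 5.
Ana has value 246 MPa → rank 1.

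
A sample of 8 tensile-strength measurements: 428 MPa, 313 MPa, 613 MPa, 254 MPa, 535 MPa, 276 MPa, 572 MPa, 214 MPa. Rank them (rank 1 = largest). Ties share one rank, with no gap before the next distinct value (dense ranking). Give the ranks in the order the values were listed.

Sorted (descending): 613, 572, 535, 428, 313, 276, 254, 214
No ties — each value takes its position as its rank.

4, 5, 1, 7, 3, 6, 2, 8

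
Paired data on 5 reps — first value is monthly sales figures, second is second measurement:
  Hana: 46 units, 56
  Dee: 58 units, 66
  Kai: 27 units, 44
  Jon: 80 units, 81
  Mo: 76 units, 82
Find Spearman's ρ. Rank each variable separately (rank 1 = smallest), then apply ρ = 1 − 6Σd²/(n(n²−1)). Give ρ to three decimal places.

0.900

Ranks of variable 1: 2, 3, 1, 5, 4
Ranks of variable 2: 2, 3, 1, 4, 5
d = r₁ − r₂: 0, 0, 0, 1, -1
d²: 0, 0, 0, 1, 1; Σd² = 2
ρ = 1 − 6·2/(5·24) = 1 − 12/120 = 0.900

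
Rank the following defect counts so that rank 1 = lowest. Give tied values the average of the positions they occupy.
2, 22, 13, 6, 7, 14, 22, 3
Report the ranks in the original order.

Sorted (ascending): 2, 3, 6, 7, 13, 14, 22, 22
The 2 values of 22 occupy positions 7–8 → average rank (7+8)/2 = 7.5.

1, 7.5, 5, 3, 4, 6, 7.5, 2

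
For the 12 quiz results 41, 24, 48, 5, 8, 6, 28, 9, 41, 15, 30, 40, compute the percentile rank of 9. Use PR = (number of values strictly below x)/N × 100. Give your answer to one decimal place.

N = 12.
Strictly below 9: 3. Equal to 9: 1.
PR = 3/12 × 100 = 25.0

25.0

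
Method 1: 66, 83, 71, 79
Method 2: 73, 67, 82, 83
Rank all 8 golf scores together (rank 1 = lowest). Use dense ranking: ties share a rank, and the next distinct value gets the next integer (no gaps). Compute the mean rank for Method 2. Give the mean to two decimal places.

Sorted (ascending): 66, 67, 71, 73, 79, 82, 83, 83
The 2 values of 83 share dense rank 7.
Remaining distinct values take the next consecutive integers.
Method 2 values → pooled ranks: 73→4, 67→2, 82→6, 83→7
Mean rank = (4 + 2 + 6 + 7) / 4 = 4.75

4.75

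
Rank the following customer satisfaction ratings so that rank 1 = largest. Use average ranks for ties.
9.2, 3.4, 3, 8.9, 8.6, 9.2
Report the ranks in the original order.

1.5, 5, 6, 3, 4, 1.5

Sorted (descending): 9.2, 9.2, 8.9, 8.6, 3.4, 3
The 2 values of 9.2 occupy positions 1–2 → average rank (1+2)/2 = 1.5.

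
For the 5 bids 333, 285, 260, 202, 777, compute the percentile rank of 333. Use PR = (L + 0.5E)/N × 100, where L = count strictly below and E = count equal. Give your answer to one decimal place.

70.0

N = 5.
Strictly below 333: 3. Equal to 333: 1.
PR = (3 + 0.5·1)/5 × 100 = 70.0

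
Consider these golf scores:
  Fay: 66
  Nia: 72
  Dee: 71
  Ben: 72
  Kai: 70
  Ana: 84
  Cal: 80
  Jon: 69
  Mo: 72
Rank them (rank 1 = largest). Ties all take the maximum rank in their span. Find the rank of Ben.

Sorted (descending): 84, 80, 72, 72, 72, 71, 70, 69, 66
The 3 values of 72 occupy positions 3–5 → each gets rank 5.
Ben has value 72 → rank 5.

5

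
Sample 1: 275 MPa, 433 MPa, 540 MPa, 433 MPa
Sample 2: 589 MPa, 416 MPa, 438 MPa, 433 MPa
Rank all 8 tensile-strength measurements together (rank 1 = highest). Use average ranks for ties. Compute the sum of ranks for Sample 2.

Sorted (descending): 589, 540, 438, 433, 433, 433, 416, 275
The 3 values of 433 occupy positions 4–6 → average rank 5.
Sample 2 values → pooled ranks: 589→1, 416→7, 438→3, 433→5
Rank sum = 1 + 7 + 3 + 5 = 16

16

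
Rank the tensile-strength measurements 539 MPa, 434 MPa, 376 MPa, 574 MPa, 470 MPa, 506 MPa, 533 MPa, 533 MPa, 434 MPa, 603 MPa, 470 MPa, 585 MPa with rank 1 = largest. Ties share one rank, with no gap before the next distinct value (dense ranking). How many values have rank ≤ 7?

9

Sorted (descending): 603, 585, 574, 539, 533, 533, 506, 470, 470, 434, 434, 376
The 2 values of 533 share dense rank 5.
The 2 values of 470 share dense rank 7.
The 2 values of 434 share dense rank 8.
Remaining distinct values take the next consecutive integers.
Ranks ≤ 7: {1, 2, 3, 4, 5, 5, 6, 7, 7} → 9 values.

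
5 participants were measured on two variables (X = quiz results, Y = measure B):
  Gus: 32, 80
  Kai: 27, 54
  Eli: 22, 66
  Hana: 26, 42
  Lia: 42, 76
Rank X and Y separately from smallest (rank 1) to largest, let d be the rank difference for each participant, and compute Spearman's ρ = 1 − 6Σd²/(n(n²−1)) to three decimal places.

Ranks of variable 1: 4, 3, 1, 2, 5
Ranks of variable 2: 5, 2, 3, 1, 4
d = r₁ − r₂: -1, 1, -2, 1, 1
d²: 1, 1, 4, 1, 1; Σd² = 8
ρ = 1 − 6·8/(5·24) = 1 − 48/120 = 0.600

0.600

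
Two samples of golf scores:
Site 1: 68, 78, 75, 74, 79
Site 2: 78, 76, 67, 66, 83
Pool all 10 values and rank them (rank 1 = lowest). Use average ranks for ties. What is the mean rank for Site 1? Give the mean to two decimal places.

5.70

Sorted (ascending): 66, 67, 68, 74, 75, 76, 78, 78, 79, 83
The 2 values of 78 occupy positions 7–8 → average rank (7+8)/2 = 7.5.
Site 1 values → pooled ranks: 68→3, 78→7.5, 75→5, 74→4, 79→9
Mean rank = (3 + 7.5 + 5 + 4 + 9) / 5 = 5.70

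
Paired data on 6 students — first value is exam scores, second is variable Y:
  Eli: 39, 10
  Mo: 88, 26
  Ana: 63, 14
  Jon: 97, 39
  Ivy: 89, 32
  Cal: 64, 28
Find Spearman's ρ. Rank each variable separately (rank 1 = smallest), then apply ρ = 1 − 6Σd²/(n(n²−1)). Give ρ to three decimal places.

Ranks of variable 1: 1, 4, 2, 6, 5, 3
Ranks of variable 2: 1, 3, 2, 6, 5, 4
d = r₁ − r₂: 0, 1, 0, 0, 0, -1
d²: 0, 1, 0, 0, 0, 1; Σd² = 2
ρ = 1 − 6·2/(6·35) = 1 − 12/210 = 0.943

0.943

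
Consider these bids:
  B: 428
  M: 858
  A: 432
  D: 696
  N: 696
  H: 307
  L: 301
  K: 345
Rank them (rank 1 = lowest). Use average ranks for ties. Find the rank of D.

6.5

Sorted (ascending): 301, 307, 345, 428, 432, 696, 696, 858
The 2 values of 696 occupy positions 6–7 → average rank (6+7)/2 = 6.5.
D has value 696 → rank 6.5.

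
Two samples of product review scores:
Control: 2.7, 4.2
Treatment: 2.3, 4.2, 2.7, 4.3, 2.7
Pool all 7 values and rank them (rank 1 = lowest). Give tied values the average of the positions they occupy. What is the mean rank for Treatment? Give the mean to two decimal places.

Sorted (ascending): 2.3, 2.7, 2.7, 2.7, 4.2, 4.2, 4.3
The 3 values of 2.7 occupy positions 2–4 → average rank 3.
The 2 values of 4.2 occupy positions 5–6 → average rank (5+6)/2 = 5.5.
Treatment values → pooled ranks: 2.3→1, 4.2→5.5, 2.7→3, 4.3→7, 2.7→3
Mean rank = (1 + 5.5 + 3 + 7 + 3) / 5 = 3.90

3.90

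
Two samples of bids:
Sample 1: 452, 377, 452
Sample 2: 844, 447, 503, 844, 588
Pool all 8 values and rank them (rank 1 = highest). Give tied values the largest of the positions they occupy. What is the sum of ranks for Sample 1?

Sorted (descending): 844, 844, 588, 503, 452, 452, 447, 377
The 2 values of 844 occupy positions 1–2 → each gets rank 2.
The 2 values of 452 occupy positions 5–6 → each gets rank 6.
Sample 1 values → pooled ranks: 452→6, 377→8, 452→6
Rank sum = 6 + 8 + 6 = 20

20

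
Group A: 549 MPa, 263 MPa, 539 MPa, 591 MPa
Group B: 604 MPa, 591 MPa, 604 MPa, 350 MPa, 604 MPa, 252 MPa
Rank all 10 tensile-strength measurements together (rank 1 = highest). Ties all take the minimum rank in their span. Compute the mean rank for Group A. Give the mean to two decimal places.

Sorted (descending): 604, 604, 604, 591, 591, 549, 539, 350, 263, 252
The 3 values of 604 occupy positions 1–3 → each gets rank 1.
The 2 values of 591 occupy positions 4–5 → each gets rank 4.
Group A values → pooled ranks: 549→6, 263→9, 539→7, 591→4
Mean rank = (6 + 9 + 7 + 4) / 4 = 6.50

6.50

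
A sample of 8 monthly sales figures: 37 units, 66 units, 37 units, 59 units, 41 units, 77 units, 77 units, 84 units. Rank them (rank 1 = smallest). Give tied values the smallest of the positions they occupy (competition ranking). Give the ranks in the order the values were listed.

Sorted (ascending): 37, 37, 41, 59, 66, 77, 77, 84
The 2 values of 37 occupy positions 1–2 → each gets rank 1.
The 2 values of 77 occupy positions 6–7 → each gets rank 6.

1, 5, 1, 4, 3, 6, 6, 8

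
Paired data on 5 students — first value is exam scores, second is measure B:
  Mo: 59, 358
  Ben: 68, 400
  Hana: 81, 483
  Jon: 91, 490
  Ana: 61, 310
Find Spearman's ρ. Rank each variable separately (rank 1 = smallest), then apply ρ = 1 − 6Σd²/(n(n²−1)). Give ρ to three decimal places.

0.900

Ranks of variable 1: 1, 3, 4, 5, 2
Ranks of variable 2: 2, 3, 4, 5, 1
d = r₁ − r₂: -1, 0, 0, 0, 1
d²: 1, 0, 0, 0, 1; Σd² = 2
ρ = 1 − 6·2/(5·24) = 1 − 12/120 = 0.900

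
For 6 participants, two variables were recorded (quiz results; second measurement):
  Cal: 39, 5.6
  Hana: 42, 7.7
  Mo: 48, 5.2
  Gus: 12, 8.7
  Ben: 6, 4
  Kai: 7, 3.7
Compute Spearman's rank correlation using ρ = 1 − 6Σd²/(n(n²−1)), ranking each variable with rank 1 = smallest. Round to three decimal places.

0.429

Ranks of variable 1: 4, 5, 6, 3, 1, 2
Ranks of variable 2: 4, 5, 3, 6, 2, 1
d = r₁ − r₂: 0, 0, 3, -3, -1, 1
d²: 0, 0, 9, 9, 1, 1; Σd² = 20
ρ = 1 − 6·20/(6·35) = 1 − 120/210 = 0.429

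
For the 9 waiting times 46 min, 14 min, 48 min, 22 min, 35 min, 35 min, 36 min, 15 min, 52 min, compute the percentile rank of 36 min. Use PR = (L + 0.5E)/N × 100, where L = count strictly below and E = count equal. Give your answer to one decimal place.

61.1

N = 9.
Strictly below 36: 5. Equal to 36: 1.
PR = (5 + 0.5·1)/9 × 100 = 61.1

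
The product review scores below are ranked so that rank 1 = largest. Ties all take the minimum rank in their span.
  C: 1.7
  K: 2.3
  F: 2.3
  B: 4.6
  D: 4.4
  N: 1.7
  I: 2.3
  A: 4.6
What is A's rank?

1

Sorted (descending): 4.6, 4.6, 4.4, 2.3, 2.3, 2.3, 1.7, 1.7
The 2 values of 4.6 occupy positions 1–2 → each gets rank 1.
The 3 values of 2.3 occupy positions 4–6 → each gets rank 4.
The 2 values of 1.7 occupy positions 7–8 → each gets rank 7.
A has value 4.6 → rank 1.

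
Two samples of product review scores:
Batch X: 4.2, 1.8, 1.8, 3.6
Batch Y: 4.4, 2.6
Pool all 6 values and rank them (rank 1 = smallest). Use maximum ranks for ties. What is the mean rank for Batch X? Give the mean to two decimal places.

Sorted (ascending): 1.8, 1.8, 2.6, 3.6, 4.2, 4.4
The 2 values of 1.8 occupy positions 1–2 → each gets rank 2.
Batch X values → pooled ranks: 4.2→5, 1.8→2, 1.8→2, 3.6→4
Mean rank = (5 + 2 + 2 + 4) / 4 = 3.25

3.25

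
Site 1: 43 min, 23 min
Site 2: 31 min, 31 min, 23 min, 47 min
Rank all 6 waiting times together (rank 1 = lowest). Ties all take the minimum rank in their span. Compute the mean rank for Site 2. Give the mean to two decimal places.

3.25

Sorted (ascending): 23, 23, 31, 31, 43, 47
The 2 values of 23 occupy positions 1–2 → each gets rank 1.
The 2 values of 31 occupy positions 3–4 → each gets rank 3.
Site 2 values → pooled ranks: 31→3, 31→3, 23→1, 47→6
Mean rank = (3 + 3 + 1 + 6) / 4 = 3.25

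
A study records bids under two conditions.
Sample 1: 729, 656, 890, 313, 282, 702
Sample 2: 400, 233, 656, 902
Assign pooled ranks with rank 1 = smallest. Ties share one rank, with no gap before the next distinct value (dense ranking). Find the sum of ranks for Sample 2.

Sorted (ascending): 233, 282, 313, 400, 656, 656, 702, 729, 890, 902
The 2 values of 656 share dense rank 5.
Remaining distinct values take the next consecutive integers.
Sample 2 values → pooled ranks: 400→4, 233→1, 656→5, 902→9
Rank sum = 4 + 1 + 5 + 9 = 19

19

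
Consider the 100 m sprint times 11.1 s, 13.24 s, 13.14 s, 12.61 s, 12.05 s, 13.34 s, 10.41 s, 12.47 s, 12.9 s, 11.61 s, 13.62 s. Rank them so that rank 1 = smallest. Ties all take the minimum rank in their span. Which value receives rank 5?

12.47

Sorted (ascending): 10.41, 11.1, 11.61, 12.05, 12.47, 12.61, 12.9, 13.14, 13.24, 13.34, 13.62
No ties — each value takes its position as its rank.
Rank 5 → value 12.47.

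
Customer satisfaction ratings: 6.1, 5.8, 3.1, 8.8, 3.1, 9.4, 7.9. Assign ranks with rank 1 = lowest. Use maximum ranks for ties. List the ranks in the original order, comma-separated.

Sorted (ascending): 3.1, 3.1, 5.8, 6.1, 7.9, 8.8, 9.4
The 2 values of 3.1 occupy positions 1–2 → each gets rank 2.

4, 3, 2, 6, 2, 7, 5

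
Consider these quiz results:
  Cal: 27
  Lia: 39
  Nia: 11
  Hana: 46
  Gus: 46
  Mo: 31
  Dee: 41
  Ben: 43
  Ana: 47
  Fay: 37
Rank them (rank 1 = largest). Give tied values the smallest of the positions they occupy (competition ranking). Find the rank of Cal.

9

Sorted (descending): 47, 46, 46, 43, 41, 39, 37, 31, 27, 11
The 2 values of 46 occupy positions 2–3 → each gets rank 2.
Cal has value 27 → rank 9.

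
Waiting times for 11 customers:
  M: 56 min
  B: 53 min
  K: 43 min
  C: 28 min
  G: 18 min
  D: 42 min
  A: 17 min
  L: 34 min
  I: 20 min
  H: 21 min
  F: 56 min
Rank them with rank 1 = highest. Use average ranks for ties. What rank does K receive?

4

Sorted (descending): 56, 56, 53, 43, 42, 34, 28, 21, 20, 18, 17
The 2 values of 56 occupy positions 1–2 → average rank (1+2)/2 = 1.5.
K has value 43 min → rank 4.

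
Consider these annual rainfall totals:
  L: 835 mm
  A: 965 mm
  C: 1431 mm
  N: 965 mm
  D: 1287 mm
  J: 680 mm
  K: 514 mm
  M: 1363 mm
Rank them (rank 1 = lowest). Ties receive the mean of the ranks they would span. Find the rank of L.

Sorted (ascending): 514, 680, 835, 965, 965, 1287, 1363, 1431
The 2 values of 965 occupy positions 4–5 → average rank (4+5)/2 = 4.5.
L has value 835 mm → rank 3.

3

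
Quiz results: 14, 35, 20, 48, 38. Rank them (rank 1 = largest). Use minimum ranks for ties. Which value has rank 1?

Sorted (descending): 48, 38, 35, 20, 14
No ties — each value takes its position as its rank.
Rank 1 → value 48.

48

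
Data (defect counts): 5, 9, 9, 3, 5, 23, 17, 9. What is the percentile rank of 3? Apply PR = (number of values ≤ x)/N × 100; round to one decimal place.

12.5

N = 8.
Strictly below 3: 0. Equal to 3: 1.
PR = 1/8 × 100 = 12.5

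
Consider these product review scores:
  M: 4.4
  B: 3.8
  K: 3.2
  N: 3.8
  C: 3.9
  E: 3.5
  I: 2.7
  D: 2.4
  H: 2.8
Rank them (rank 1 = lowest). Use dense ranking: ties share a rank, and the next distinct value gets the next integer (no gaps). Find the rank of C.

7

Sorted (ascending): 2.4, 2.7, 2.8, 3.2, 3.5, 3.8, 3.8, 3.9, 4.4
The 2 values of 3.8 share dense rank 6.
Remaining distinct values take the next consecutive integers.
C has value 3.9 → rank 7.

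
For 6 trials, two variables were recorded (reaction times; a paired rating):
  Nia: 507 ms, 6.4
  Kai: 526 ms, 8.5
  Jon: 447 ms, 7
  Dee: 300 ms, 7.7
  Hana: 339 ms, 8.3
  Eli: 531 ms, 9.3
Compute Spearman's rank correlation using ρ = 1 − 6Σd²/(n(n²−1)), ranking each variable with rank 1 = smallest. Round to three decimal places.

0.486

Ranks of variable 1: 4, 5, 3, 1, 2, 6
Ranks of variable 2: 1, 5, 2, 3, 4, 6
d = r₁ − r₂: 3, 0, 1, -2, -2, 0
d²: 9, 0, 1, 4, 4, 0; Σd² = 18
ρ = 1 − 6·18/(6·35) = 1 − 108/210 = 0.486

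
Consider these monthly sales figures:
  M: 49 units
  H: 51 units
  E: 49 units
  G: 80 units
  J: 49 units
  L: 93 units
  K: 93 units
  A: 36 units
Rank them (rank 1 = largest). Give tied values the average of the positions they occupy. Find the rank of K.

1.5

Sorted (descending): 93, 93, 80, 51, 49, 49, 49, 36
The 2 values of 93 occupy positions 1–2 → average rank (1+2)/2 = 1.5.
The 3 values of 49 occupy positions 5–7 → average rank 6.
K has value 93 units → rank 1.5.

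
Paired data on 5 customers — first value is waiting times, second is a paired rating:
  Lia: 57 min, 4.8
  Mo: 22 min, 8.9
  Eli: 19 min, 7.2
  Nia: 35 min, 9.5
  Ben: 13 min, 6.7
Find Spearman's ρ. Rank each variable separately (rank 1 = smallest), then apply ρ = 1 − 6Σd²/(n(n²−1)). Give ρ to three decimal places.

0.000

Ranks of variable 1: 5, 3, 2, 4, 1
Ranks of variable 2: 1, 4, 3, 5, 2
d = r₁ − r₂: 4, -1, -1, -1, -1
d²: 16, 1, 1, 1, 1; Σd² = 20
ρ = 1 − 6·20/(5·24) = 1 − 120/120 = 0.000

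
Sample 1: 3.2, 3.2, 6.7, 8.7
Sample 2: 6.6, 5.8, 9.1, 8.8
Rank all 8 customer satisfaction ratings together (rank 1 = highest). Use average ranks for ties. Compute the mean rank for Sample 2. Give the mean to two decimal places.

Sorted (descending): 9.1, 8.8, 8.7, 6.7, 6.6, 5.8, 3.2, 3.2
The 2 values of 3.2 occupy positions 7–8 → average rank (7+8)/2 = 7.5.
Sample 2 values → pooled ranks: 6.6→5, 5.8→6, 9.1→1, 8.8→2
Mean rank = (5 + 6 + 1 + 2) / 4 = 3.50

3.50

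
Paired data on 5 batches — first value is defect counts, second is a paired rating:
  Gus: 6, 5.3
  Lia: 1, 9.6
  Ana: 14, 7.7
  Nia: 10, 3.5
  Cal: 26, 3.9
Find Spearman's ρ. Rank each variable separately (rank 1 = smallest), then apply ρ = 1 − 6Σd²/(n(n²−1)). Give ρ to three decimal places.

Ranks of variable 1: 2, 1, 4, 3, 5
Ranks of variable 2: 3, 5, 4, 1, 2
d = r₁ − r₂: -1, -4, 0, 2, 3
d²: 1, 16, 0, 4, 9; Σd² = 30
ρ = 1 − 6·30/(5·24) = 1 − 180/120 = -0.500

-0.500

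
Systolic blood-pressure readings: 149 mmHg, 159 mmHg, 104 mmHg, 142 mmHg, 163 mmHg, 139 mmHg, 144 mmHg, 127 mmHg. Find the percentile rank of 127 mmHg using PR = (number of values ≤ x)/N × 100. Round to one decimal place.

N = 8.
Strictly below 127: 1. Equal to 127: 1.
PR = 2/8 × 100 = 25.0

25.0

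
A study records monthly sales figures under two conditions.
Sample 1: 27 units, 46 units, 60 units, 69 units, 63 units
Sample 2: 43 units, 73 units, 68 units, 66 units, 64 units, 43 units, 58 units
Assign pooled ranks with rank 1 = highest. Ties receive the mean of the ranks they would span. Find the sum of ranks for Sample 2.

Sorted (descending): 73, 69, 68, 66, 64, 63, 60, 58, 46, 43, 43, 27
The 2 values of 43 occupy positions 10–11 → average rank (10+11)/2 = 10.5.
Sample 2 values → pooled ranks: 43→10.5, 73→1, 68→3, 66→4, 64→5, 43→10.5, 58→8
Rank sum = 10.5 + 1 + 3 + 4 + 5 + 10.5 + 8 = 42

42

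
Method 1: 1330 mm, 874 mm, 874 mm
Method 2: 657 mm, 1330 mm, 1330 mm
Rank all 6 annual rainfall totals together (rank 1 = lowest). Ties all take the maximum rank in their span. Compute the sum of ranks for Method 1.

12

Sorted (ascending): 657, 874, 874, 1330, 1330, 1330
The 2 values of 874 occupy positions 2–3 → each gets rank 3.
The 3 values of 1330 occupy positions 4–6 → each gets rank 6.
Method 1 values → pooled ranks: 1330→6, 874→3, 874→3
Rank sum = 6 + 3 + 3 = 12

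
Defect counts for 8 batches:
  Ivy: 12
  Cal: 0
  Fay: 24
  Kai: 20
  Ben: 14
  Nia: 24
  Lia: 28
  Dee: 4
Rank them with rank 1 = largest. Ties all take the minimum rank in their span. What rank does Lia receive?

Sorted (descending): 28, 24, 24, 20, 14, 12, 4, 0
The 2 values of 24 occupy positions 2–3 → each gets rank 2.
Lia has value 28 → rank 1.

1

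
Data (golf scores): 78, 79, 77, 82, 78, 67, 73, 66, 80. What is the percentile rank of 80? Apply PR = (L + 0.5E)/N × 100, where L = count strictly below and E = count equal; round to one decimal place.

83.3

N = 9.
Strictly below 80: 7. Equal to 80: 1.
PR = (7 + 0.5·1)/9 × 100 = 83.3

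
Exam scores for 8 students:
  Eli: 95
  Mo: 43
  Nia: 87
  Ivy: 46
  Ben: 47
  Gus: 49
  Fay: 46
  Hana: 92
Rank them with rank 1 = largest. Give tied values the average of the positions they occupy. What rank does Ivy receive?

Sorted (descending): 95, 92, 87, 49, 47, 46, 46, 43
The 2 values of 46 occupy positions 6–7 → average rank (6+7)/2 = 6.5.
Ivy has value 46 → rank 6.5.

6.5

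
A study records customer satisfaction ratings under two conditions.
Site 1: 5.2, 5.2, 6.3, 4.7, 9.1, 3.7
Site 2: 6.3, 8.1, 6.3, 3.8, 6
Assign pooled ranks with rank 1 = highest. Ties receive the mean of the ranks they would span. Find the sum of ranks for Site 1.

40

Sorted (descending): 9.1, 8.1, 6.3, 6.3, 6.3, 6, 5.2, 5.2, 4.7, 3.8, 3.7
The 3 values of 6.3 occupy positions 3–5 → average rank 4.
The 2 values of 5.2 occupy positions 7–8 → average rank (7+8)/2 = 7.5.
Site 1 values → pooled ranks: 5.2→7.5, 5.2→7.5, 6.3→4, 4.7→9, 9.1→1, 3.7→11
Rank sum = 7.5 + 7.5 + 4 + 9 + 1 + 11 = 40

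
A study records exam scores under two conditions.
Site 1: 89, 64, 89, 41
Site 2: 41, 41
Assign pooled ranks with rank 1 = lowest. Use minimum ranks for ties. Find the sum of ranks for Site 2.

2

Sorted (ascending): 41, 41, 41, 64, 89, 89
The 3 values of 41 occupy positions 1–3 → each gets rank 1.
The 2 values of 89 occupy positions 5–6 → each gets rank 5.
Site 2 values → pooled ranks: 41→1, 41→1
Rank sum = 1 + 1 = 2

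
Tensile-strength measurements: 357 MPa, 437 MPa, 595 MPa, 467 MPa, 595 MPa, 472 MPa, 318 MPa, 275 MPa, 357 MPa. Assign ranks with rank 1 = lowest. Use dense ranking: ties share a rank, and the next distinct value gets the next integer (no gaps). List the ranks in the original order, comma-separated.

3, 4, 7, 5, 7, 6, 2, 1, 3

Sorted (ascending): 275, 318, 357, 357, 437, 467, 472, 595, 595
The 2 values of 357 share dense rank 3.
The 2 values of 595 share dense rank 7.
Remaining distinct values take the next consecutive integers.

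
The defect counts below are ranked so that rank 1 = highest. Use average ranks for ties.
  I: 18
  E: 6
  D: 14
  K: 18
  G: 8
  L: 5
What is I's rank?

Sorted (descending): 18, 18, 14, 8, 6, 5
The 2 values of 18 occupy positions 1–2 → average rank (1+2)/2 = 1.5.
I has value 18 → rank 1.5.

1.5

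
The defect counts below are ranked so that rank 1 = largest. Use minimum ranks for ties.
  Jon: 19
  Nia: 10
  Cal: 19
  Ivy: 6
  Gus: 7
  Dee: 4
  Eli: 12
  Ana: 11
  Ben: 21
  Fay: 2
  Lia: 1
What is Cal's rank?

Sorted (descending): 21, 19, 19, 12, 11, 10, 7, 6, 4, 2, 1
The 2 values of 19 occupy positions 2–3 → each gets rank 2.
Cal has value 19 → rank 2.

2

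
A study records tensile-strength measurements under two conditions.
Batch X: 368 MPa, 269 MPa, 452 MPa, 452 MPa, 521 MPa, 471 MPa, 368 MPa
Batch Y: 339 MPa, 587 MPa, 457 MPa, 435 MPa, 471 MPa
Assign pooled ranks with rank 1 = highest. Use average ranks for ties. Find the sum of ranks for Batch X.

Sorted (descending): 587, 521, 471, 471, 457, 452, 452, 435, 368, 368, 339, 269
The 2 values of 471 occupy positions 3–4 → average rank (3+4)/2 = 3.5.
The 2 values of 452 occupy positions 6–7 → average rank (6+7)/2 = 6.5.
The 2 values of 368 occupy positions 9–10 → average rank (9+10)/2 = 9.5.
Batch X values → pooled ranks: 368→9.5, 269→12, 452→6.5, 452→6.5, 521→2, 471→3.5, 368→9.5
Rank sum = 9.5 + 12 + 6.5 + 6.5 + 2 + 3.5 + 9.5 = 49.5

49.5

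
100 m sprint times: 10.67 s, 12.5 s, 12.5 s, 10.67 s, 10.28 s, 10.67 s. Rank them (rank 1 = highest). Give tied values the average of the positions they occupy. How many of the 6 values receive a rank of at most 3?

Sorted (descending): 12.5, 12.5, 10.67, 10.67, 10.67, 10.28
The 2 values of 12.5 occupy positions 1–2 → average rank (1+2)/2 = 1.5.
The 3 values of 10.67 occupy positions 3–5 → average rank 4.
Ranks ≤ 3: {1.5, 1.5} → 2 values.

2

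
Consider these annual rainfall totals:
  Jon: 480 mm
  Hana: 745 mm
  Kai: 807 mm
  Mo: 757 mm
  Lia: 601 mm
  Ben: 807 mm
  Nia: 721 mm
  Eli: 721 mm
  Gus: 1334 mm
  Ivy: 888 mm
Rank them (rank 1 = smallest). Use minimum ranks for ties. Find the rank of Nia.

Sorted (ascending): 480, 601, 721, 721, 745, 757, 807, 807, 888, 1334
The 2 values of 721 occupy positions 3–4 → each gets rank 3.
The 2 values of 807 occupy positions 7–8 → each gets rank 7.
Nia has value 721 mm → rank 3.

3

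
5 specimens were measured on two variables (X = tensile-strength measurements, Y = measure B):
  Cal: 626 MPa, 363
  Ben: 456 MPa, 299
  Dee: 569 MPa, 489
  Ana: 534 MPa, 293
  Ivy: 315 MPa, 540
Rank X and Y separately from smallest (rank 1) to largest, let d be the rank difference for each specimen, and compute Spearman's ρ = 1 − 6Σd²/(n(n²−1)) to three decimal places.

-0.200

Ranks of variable 1: 5, 2, 4, 3, 1
Ranks of variable 2: 3, 2, 4, 1, 5
d = r₁ − r₂: 2, 0, 0, 2, -4
d²: 4, 0, 0, 4, 16; Σd² = 24
ρ = 1 − 6·24/(5·24) = 1 − 144/120 = -0.200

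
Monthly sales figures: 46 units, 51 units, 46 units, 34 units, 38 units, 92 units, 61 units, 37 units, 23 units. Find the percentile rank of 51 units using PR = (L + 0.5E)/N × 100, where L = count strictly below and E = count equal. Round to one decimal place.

72.2

N = 9.
Strictly below 51: 6. Equal to 51: 1.
PR = (6 + 0.5·1)/9 × 100 = 72.2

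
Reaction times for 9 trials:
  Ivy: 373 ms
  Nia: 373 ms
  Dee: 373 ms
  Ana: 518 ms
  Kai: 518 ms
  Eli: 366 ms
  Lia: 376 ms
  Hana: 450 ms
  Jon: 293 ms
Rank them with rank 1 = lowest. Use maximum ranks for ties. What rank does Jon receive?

1

Sorted (ascending): 293, 366, 373, 373, 373, 376, 450, 518, 518
The 3 values of 373 occupy positions 3–5 → each gets rank 5.
The 2 values of 518 occupy positions 8–9 → each gets rank 9.
Jon has value 293 ms → rank 1.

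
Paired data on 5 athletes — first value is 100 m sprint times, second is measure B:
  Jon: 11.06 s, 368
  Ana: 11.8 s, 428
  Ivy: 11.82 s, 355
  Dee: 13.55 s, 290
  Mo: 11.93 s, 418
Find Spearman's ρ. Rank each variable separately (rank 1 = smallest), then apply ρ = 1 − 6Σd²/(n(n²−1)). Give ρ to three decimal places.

Ranks of variable 1: 1, 2, 3, 5, 4
Ranks of variable 2: 3, 5, 2, 1, 4
d = r₁ − r₂: -2, -3, 1, 4, 0
d²: 4, 9, 1, 16, 0; Σd² = 30
ρ = 1 − 6·30/(5·24) = 1 − 180/120 = -0.500

-0.500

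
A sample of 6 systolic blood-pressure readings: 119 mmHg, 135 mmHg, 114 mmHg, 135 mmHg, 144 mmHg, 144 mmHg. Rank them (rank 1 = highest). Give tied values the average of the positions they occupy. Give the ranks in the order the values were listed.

5, 3.5, 6, 3.5, 1.5, 1.5

Sorted (descending): 144, 144, 135, 135, 119, 114
The 2 values of 144 occupy positions 1–2 → average rank (1+2)/2 = 1.5.
The 2 values of 135 occupy positions 3–4 → average rank (3+4)/2 = 3.5.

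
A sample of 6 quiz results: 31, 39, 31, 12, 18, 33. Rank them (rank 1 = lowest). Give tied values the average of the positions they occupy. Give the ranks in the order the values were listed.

3.5, 6, 3.5, 1, 2, 5

Sorted (ascending): 12, 18, 31, 31, 33, 39
The 2 values of 31 occupy positions 3–4 → average rank (3+4)/2 = 3.5.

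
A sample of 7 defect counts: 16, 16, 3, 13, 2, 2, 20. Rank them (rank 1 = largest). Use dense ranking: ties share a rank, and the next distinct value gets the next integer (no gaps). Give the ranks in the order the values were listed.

Sorted (descending): 20, 16, 16, 13, 3, 2, 2
The 2 values of 16 share dense rank 2.
The 2 values of 2 share dense rank 5.
Remaining distinct values take the next consecutive integers.

2, 2, 4, 3, 5, 5, 1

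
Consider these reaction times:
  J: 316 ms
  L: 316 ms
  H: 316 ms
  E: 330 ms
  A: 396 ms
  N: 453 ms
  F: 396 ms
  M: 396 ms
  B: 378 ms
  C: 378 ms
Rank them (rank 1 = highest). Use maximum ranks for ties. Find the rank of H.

Sorted (descending): 453, 396, 396, 396, 378, 378, 330, 316, 316, 316
The 3 values of 396 occupy positions 2–4 → each gets rank 4.
The 2 values of 378 occupy positions 5–6 → each gets rank 6.
The 3 values of 316 occupy positions 8–10 → each gets rank 10.
H has value 316 ms → rank 10.

10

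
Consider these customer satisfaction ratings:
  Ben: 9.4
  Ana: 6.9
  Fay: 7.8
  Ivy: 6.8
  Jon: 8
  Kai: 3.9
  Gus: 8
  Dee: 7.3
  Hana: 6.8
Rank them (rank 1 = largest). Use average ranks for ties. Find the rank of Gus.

Sorted (descending): 9.4, 8, 8, 7.8, 7.3, 6.9, 6.8, 6.8, 3.9
The 2 values of 8 occupy positions 2–3 → average rank (2+3)/2 = 2.5.
The 2 values of 6.8 occupy positions 7–8 → average rank (7+8)/2 = 7.5.
Gus has value 8 → rank 2.5.

2.5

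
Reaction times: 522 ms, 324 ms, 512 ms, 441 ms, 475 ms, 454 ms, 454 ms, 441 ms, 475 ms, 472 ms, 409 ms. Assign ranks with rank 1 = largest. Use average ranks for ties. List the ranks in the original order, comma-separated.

Sorted (descending): 522, 512, 475, 475, 472, 454, 454, 441, 441, 409, 324
The 2 values of 475 occupy positions 3–4 → average rank (3+4)/2 = 3.5.
The 2 values of 454 occupy positions 6–7 → average rank (6+7)/2 = 6.5.
The 2 values of 441 occupy positions 8–9 → average rank (8+9)/2 = 8.5.

1, 11, 2, 8.5, 3.5, 6.5, 6.5, 8.5, 3.5, 5, 10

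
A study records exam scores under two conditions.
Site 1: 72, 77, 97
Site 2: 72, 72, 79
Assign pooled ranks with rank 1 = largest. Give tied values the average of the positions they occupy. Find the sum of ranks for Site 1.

9

Sorted (descending): 97, 79, 77, 72, 72, 72
The 3 values of 72 occupy positions 4–6 → average rank 5.
Site 1 values → pooled ranks: 72→5, 77→3, 97→1
Rank sum = 5 + 3 + 1 = 9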